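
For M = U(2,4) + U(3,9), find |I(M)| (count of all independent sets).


For a direct sum, |I(M1+M2)| = |I(M1)| * |I(M2)|.
|I(U(2,4))| = sum C(4,k) for k=0..2 = 11.
|I(U(3,9))| = sum C(9,k) for k=0..3 = 130.
Total = 11 * 130 = 1430.

1430


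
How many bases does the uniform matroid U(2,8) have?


Bases of U(2,8) are all 2-element subsets of the 8-element ground set.
Number of bases = C(8,2).
(8 choose 2) = 28.

28


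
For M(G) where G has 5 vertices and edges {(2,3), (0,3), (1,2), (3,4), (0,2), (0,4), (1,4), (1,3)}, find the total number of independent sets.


An independent set in a graphic matroid is an acyclic edge subset.
G has 5 vertices and 8 edges.
Enumerate all 2^8 = 256 subsets, checking for acyclicity.
Total independent sets = 134.

134


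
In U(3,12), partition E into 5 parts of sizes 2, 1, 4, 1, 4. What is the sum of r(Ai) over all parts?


r(Ai) = min(|Ai|, 3) for each part.
Sum = min(2,3) + min(1,3) + min(4,3) + min(1,3) + min(4,3)
    = 2 + 1 + 3 + 1 + 3
    = 10.

10


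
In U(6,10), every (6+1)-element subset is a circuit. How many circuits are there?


In U(6,10), circuits are the (7)-element subsets.
Any set of 7 elements is dependent, and removing any one element gives
an independent set of size 6, so it is a minimal dependent set.
Number of circuits = C(10,7) = 10! / (7! * 3!) = 120.

120


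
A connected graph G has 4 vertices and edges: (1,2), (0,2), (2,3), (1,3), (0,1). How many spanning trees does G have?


By Kirchhoff's matrix tree theorem, the number of spanning trees equals
the determinant of any cofactor of the Laplacian matrix L.
G has 4 vertices and 5 edges.
Computing the (3 x 3) cofactor determinant gives 8.

8


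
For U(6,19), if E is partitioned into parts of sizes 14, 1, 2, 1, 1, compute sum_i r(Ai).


r(Ai) = min(|Ai|, 6) for each part.
Sum = min(14,6) + min(1,6) + min(2,6) + min(1,6) + min(1,6)
    = 6 + 1 + 2 + 1 + 1
    = 11.

11


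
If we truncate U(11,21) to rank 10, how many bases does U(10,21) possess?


Truncating U(11,21) to rank 10 gives U(10,21).
Bases of U(10,21) are all 10-element subsets of 21 elements.
Number of bases = C(21,10) = 352716.

352716


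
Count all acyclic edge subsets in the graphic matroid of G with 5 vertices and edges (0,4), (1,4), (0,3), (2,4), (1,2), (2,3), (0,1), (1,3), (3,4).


An independent set in a graphic matroid is an acyclic edge subset.
G has 5 vertices and 9 edges.
Enumerate all 2^9 = 512 subsets, checking for acyclicity.
Total independent sets = 198.

198


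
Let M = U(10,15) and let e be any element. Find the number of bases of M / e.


Contracting e from U(10,15) gives U(9,14).
Bases of U(9,14) = (14 choose 9) = 2002.

2002


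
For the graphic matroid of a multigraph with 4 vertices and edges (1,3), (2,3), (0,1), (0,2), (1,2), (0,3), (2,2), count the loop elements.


In a graphic matroid, a loop is a self-loop edge (u,u) with rank 0.
Examining all 7 edges for self-loops...
Self-loops found: (2,2)
Number of loops = 1.

1


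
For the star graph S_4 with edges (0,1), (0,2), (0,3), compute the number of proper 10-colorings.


P(tree, k) = k * (k-1)^(3) for any tree on 4 vertices.
P(10) = 10 * 9^3 = 10 * 729 = 7290.

7290


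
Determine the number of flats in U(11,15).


Flats of U(11,15): every subset of size < 11 is a flat, plus E itself.
Count = (15 choose 0) + (15 choose 1) + (15 choose 2) + (15 choose 3) + (15 choose 4) + (15 choose 5) + (15 choose 6) + (15 choose 7) + (15 choose 8) + (15 choose 9) + (15 choose 10) + 1
     = 1 + 15 + 105 + 455 + 1365 + 3003 + 5005 + 6435 + 6435 + 5005 + 3003 + 1
     = 30828.

30828


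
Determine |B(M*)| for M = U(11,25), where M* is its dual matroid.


The dual of U(r,n) is U(n-r, n) = U(14,25).
Bases of U(14,25) are all (14)-element subsets.
|B(M*)| = (25 choose 14) = 4457400.

4457400


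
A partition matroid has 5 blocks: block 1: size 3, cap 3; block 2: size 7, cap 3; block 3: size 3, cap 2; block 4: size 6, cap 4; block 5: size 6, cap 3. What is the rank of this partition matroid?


Rank of a partition matroid = sum of min(|Si|, ci) for each block.
= min(3,3) + min(7,3) + min(3,2) + min(6,4) + min(6,3)
= 3 + 3 + 2 + 4 + 3
= 15.

15


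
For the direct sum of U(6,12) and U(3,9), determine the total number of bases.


Bases of a direct sum M1 + M2: |B| = |B(M1)| * |B(M2)|.
|B(U(6,12))| = C(12,6) = 924.
|B(U(3,9))| = C(9,3) = 84.
Total bases = 924 * 84 = 77616.

77616


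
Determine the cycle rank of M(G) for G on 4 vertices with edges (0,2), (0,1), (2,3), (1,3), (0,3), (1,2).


Cycle rank (nullity) = |E| - r(M) = |E| - (|V| - c).
|E| = 6, |V| = 4, c = 1.
Nullity = 6 - (4 - 1) = 6 - 3 = 3.

3


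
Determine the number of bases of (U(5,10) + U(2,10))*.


(M1+M2)* = M1* + M2*.
M1* = U(5,10), bases: C(10,5) = 252.
M2* = U(8,10), bases: C(10,8) = 45.
|B(M*)| = 252 * 45 = 11340.

11340


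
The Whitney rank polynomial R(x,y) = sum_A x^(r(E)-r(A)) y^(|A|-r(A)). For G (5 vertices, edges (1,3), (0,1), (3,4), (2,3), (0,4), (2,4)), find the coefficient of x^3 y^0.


R(x,y) = sum over A in 2^E of x^(r(E)-r(A)) * y^(|A|-r(A)).
G has 5 vertices, 6 edges. r(E) = 4.
Enumerate all 2^6 = 64 subsets.
Count subsets with r(E)-r(A)=3 and |A|-r(A)=0: 6.

6


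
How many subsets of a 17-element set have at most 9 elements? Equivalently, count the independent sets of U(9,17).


Independent sets of U(9,17) are all subsets of size <= 9.
Count = (17 choose 0) + (17 choose 1) + (17 choose 2) + (17 choose 3) + (17 choose 4) + (17 choose 5) + (17 choose 6) + (17 choose 7) + (17 choose 8) + (17 choose 9)
     = 1 + 17 + 136 + 680 + 2380 + 6188 + 12376 + 19448 + 24310 + 24310
     = 89846.

89846


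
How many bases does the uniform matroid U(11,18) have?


Bases of U(11,18) are all 11-element subsets of the 18-element ground set.
Number of bases = C(18,11).
C(18,11) = 31824.

31824


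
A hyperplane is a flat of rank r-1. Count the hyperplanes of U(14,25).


Hyperplanes of U(14,25) are flats of rank 13.
In a uniform matroid, these are exactly the (13)-element subsets.
Count = C(25,13) = 25! / (13! * 12!) = 5200300.

5200300


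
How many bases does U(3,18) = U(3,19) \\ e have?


Deleting e from U(3,19) gives U(3,18) since n > r.
Bases of U(3,18) = C(18,3) = (18 * 17 * 16) / (1 * 2 * 3) = 816.

816


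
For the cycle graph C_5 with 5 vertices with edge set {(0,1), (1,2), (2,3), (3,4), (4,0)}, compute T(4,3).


T(C_5; x,y) = x + x^2 + ... + x^(4) + y.
T(4,3) = 4^1 + 4^2 + 4^3 + 4^4 + 3
= 4 + 16 + 64 + 256 + 3
= 343.

343


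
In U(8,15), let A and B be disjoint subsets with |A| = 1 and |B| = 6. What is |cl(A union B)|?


|A union B| = 1 + 6 = 7 (disjoint).
In U(8,15), cl(S) = S if |S| < 8, else cl(S) = E.
Since 7 < 8, cl(A union B) = A union B.
|cl(A union B)| = 7.

7


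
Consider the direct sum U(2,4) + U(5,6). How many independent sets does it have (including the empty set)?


For a direct sum, |I(M1+M2)| = |I(M1)| * |I(M2)|.
|I(U(2,4))| = sum C(4,k) for k=0..2 = 11.
|I(U(5,6))| = sum C(6,k) for k=0..5 = 63.
Total = 11 * 63 = 693.

693


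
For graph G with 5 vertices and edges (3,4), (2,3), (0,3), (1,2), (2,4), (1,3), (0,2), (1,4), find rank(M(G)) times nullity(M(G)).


r(M) = |V| - c = 5 - 1 = 4.
nullity = |E| - r(M) = 8 - 4 = 4.
Product = 4 * 4 = 16.

16


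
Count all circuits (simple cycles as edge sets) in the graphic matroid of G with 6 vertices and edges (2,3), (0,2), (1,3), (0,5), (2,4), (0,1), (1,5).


A circuit in a graphic matroid = edge set of a simple cycle.
G has 6 vertices and 7 edges.
Enumerating all minimal edge subsets forming cycles...
Total circuits found: 3.

3


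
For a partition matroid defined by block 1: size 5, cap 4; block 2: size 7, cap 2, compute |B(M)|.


A basis picks exactly ci elements from block i.
Number of bases = product of C(|Si|, ci).
= C(5,4) * C(7,2)
= 5 * 21
= 105.

105


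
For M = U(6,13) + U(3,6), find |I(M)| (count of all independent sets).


For a direct sum, |I(M1+M2)| = |I(M1)| * |I(M2)|.
|I(U(6,13))| = sum C(13,k) for k=0..6 = 4096.
|I(U(3,6))| = sum C(6,k) for k=0..3 = 42.
Total = 4096 * 42 = 172032.

172032


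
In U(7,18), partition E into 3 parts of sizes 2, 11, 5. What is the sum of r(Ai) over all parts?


r(Ai) = min(|Ai|, 7) for each part.
Sum = min(2,7) + min(11,7) + min(5,7)
    = 2 + 7 + 5
    = 14.

14


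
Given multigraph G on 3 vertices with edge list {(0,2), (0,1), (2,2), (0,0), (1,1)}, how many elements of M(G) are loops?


In a graphic matroid, a loop is a self-loop edge (u,u) with rank 0.
Examining all 5 edges for self-loops...
Self-loops found: (2,2), (0,0), (1,1)
Number of loops = 3.

3


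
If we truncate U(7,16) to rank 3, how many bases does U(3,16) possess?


Truncating U(7,16) to rank 3 gives U(3,16).
Bases of U(3,16) are all 3-element subsets of 16 elements.
Number of bases = C(16,3) = (16 * 15 * 14) / (1 * 2 * 3) = 560.

560


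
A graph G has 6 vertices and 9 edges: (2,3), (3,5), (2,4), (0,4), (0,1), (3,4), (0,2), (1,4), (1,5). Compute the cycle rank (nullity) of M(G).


Cycle rank (nullity) = |E| - r(M) = |E| - (|V| - c).
|E| = 9, |V| = 6, c = 1.
Nullity = 9 - (6 - 1) = 9 - 5 = 4.

4


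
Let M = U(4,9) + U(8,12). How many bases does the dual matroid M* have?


(M1+M2)* = M1* + M2*.
M1* = U(5,9), bases: C(9,5) = 126.
M2* = U(4,12), bases: C(12,4) = 495.
|B(M*)| = 126 * 495 = 62370.

62370


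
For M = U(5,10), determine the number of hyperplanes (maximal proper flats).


Hyperplanes of U(5,10) are flats of rank 4.
In a uniform matroid, these are exactly the (4)-element subsets.
Count = C(10,4) = (10 * 9 * 8 * 7) / (1 * 2 * 3 * 4) = 210.

210


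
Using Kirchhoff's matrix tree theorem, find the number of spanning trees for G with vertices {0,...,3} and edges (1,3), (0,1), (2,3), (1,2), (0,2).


By Kirchhoff's matrix tree theorem, the number of spanning trees equals
the determinant of any cofactor of the Laplacian matrix L.
G has 4 vertices and 5 edges.
Computing the (3 x 3) cofactor determinant gives 8.

8


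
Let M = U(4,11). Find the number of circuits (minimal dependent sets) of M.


In U(4,11), circuits are the (5)-element subsets.
Any set of 5 elements is dependent, and removing any one element gives
an independent set of size 4, so it is a minimal dependent set.
Number of circuits = C(11,5) = 11! / (5! * 6!) = 462.

462


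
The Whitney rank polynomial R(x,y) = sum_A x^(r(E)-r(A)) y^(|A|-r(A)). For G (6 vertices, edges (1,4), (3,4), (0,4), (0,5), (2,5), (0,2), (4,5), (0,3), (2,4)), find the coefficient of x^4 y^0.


R(x,y) = sum over A in 2^E of x^(r(E)-r(A)) * y^(|A|-r(A)).
G has 6 vertices, 9 edges. r(E) = 5.
Enumerate all 2^9 = 512 subsets.
Count subsets with r(E)-r(A)=4 and |A|-r(A)=0: 9.

9


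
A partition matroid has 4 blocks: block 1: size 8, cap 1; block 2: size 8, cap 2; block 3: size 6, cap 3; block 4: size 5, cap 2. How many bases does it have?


A basis picks exactly ci elements from block i.
Number of bases = product of C(|Si|, ci).
= C(8,1) * C(8,2) * C(6,3) * C(5,2)
= 8 * 28 * 20 * 10
= 44800.

44800


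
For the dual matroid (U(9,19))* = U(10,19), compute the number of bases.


The dual of U(r,n) is U(n-r, n) = U(10,19).
Bases of U(10,19) are all (10)-element subsets.
|B(M*)| = C(19,10) = 92378.

92378


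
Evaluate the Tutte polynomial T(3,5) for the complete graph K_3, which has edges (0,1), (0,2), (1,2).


T(K_3; x,y) = x^2 + x + y.
T(3,5) = 9 + 3 + 5 = 17.

17


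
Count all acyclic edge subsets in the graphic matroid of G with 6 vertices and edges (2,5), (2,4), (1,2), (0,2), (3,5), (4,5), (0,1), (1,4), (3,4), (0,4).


An independent set in a graphic matroid is an acyclic edge subset.
G has 6 vertices and 10 edges.
Enumerate all 2^10 = 1024 subsets, checking for acyclicity.
Total independent sets = 436.

436


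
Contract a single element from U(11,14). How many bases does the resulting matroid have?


Contracting e from U(11,14) gives U(10,13).
Bases of U(10,13) = C(13,10) = 286.

286


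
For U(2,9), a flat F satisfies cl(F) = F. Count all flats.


Flats of U(2,9): every subset of size < 2 is a flat, plus E itself.
Count = (9 choose 0) + (9 choose 1) + 1
     = 1 + 9 + 1
     = 11.

11


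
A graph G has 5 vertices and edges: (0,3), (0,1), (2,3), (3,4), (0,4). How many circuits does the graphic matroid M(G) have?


A circuit in a graphic matroid = edge set of a simple cycle.
G has 5 vertices and 5 edges.
Enumerating all minimal edge subsets forming cycles...
Total circuits found: 1.

1


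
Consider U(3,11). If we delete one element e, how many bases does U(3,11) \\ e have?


Deleting e from U(3,11) gives U(3,10) since n > r.
Bases of U(3,10) = C(10,3) = 10! / (3! * 7!) = 120.

120


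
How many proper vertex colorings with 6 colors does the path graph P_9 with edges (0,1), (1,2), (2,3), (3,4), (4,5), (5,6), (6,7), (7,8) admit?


P(P_9, k) = k * (k-1)^(8).
P(6) = 6 * 5^8 = 6 * 390625 = 2343750.

2343750


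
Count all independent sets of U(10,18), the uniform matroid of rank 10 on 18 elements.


Independent sets of U(10,18) are all subsets of size <= 10.
Count = C(18,0) + C(18,1) + C(18,2) + C(18,3) + C(18,4) + C(18,5) + C(18,6) + C(18,7) + C(18,8) + C(18,9) + C(18,10)
     = 1 + 18 + 153 + 816 + 3060 + 8568 + 18564 + 31824 + 43758 + 48620 + 43758
     = 199140.

199140


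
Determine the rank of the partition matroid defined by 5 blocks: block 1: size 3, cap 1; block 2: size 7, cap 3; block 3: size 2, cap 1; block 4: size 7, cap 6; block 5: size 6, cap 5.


Rank of a partition matroid = sum of min(|Si|, ci) for each block.
= min(3,1) + min(7,3) + min(2,1) + min(7,6) + min(6,5)
= 1 + 3 + 1 + 6 + 5
= 16.

16


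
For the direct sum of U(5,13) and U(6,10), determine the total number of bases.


Bases of a direct sum M1 + M2: |B| = |B(M1)| * |B(M2)|.
|B(U(5,13))| = C(13,5) = 1287.
|B(U(6,10))| = C(10,6) = 210.
Total bases = 1287 * 210 = 270270.

270270


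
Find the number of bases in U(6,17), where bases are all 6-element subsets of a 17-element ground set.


Bases of U(6,17) are all 6-element subsets of the 17-element ground set.
Number of bases = C(17,6).
(17 choose 6) = 12376.

12376


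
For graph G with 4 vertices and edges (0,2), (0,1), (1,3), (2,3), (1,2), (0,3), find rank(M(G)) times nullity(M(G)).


r(M) = |V| - c = 4 - 1 = 3.
nullity = |E| - r(M) = 6 - 3 = 3.
Product = 3 * 3 = 9.

9


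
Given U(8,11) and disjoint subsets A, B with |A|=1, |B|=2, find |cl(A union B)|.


|A union B| = 1 + 2 = 3 (disjoint).
In U(8,11), cl(S) = S if |S| < 8, else cl(S) = E.
Since 3 < 8, cl(A union B) = A union B.
|cl(A union B)| = 3.

3


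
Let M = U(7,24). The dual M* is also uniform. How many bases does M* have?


The dual of U(r,n) is U(n-r, n) = U(17,24).
Bases of U(17,24) are all (17)-element subsets.
|B(M*)| = C(24,17) = 346104.

346104


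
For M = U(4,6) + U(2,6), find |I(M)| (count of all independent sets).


For a direct sum, |I(M1+M2)| = |I(M1)| * |I(M2)|.
|I(U(4,6))| = sum C(6,k) for k=0..4 = 57.
|I(U(2,6))| = sum C(6,k) for k=0..2 = 22.
Total = 57 * 22 = 1254.

1254


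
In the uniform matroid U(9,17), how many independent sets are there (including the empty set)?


Independent sets of U(9,17) are all subsets of size <= 9.
Count = (17 choose 0) + (17 choose 1) + (17 choose 2) + (17 choose 3) + (17 choose 4) + (17 choose 5) + (17 choose 6) + (17 choose 7) + (17 choose 8) + (17 choose 9)
     = 1 + 17 + 136 + 680 + 2380 + 6188 + 12376 + 19448 + 24310 + 24310
     = 89846.

89846


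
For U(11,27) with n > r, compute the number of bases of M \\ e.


Deleting e from U(11,27) gives U(11,26) since n > r.
Bases of U(11,26) = C(26,11) = 26! / (11! * 15!) = 7726160.

7726160


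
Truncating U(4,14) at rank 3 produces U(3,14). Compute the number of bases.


Truncating U(4,14) to rank 3 gives U(3,14).
Bases of U(3,14) are all 3-element subsets of 14 elements.
Number of bases = (14 choose 3) = 364.

364


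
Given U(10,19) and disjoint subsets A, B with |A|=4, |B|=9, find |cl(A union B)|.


|A union B| = 4 + 9 = 13 (disjoint).
In U(10,19), cl(S) = S if |S| < 10, else cl(S) = E.
Since 13 >= 10, cl(A union B) = E.
|cl(A union B)| = 19.

19


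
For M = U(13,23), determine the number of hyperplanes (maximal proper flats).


Hyperplanes of U(13,23) are flats of rank 12.
In a uniform matroid, these are exactly the (12)-element subsets.
Count = C(23,12) = 23! / (12! * 11!) = 1352078.

1352078


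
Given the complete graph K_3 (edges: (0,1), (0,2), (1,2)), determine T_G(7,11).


T(K_3; x,y) = x^2 + x + y.
T(7,11) = 49 + 7 + 11 = 67.

67


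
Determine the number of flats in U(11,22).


Flats of U(11,22): every subset of size < 11 is a flat, plus E itself.
Count = C(22,0) + C(22,1) + C(22,2) + C(22,3) + C(22,4) + C(22,5) + C(22,6) + C(22,7) + C(22,8) + C(22,9) + C(22,10) + 1
     = 1 + 22 + 231 + 1540 + 7315 + 26334 + 74613 + 170544 + 319770 + 497420 + 646646 + 1
     = 1744437.

1744437


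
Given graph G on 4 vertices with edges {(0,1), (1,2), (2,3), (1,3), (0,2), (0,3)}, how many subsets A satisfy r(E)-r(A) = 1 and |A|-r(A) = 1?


R(x,y) = sum over A in 2^E of x^(r(E)-r(A)) * y^(|A|-r(A)).
G has 4 vertices, 6 edges. r(E) = 3.
Enumerate all 2^6 = 64 subsets.
Count subsets with r(E)-r(A)=1 and |A|-r(A)=1: 4.

4


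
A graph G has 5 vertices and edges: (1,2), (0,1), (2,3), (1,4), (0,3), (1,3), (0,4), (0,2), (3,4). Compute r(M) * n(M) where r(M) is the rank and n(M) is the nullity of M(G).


r(M) = |V| - c = 5 - 1 = 4.
nullity = |E| - r(M) = 9 - 4 = 5.
Product = 4 * 5 = 20.

20


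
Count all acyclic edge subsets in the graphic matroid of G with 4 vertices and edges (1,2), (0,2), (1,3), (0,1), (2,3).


An independent set in a graphic matroid is an acyclic edge subset.
G has 4 vertices and 5 edges.
Enumerate all 2^5 = 32 subsets, checking for acyclicity.
Total independent sets = 24.

24


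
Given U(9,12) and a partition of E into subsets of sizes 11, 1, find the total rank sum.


r(Ai) = min(|Ai|, 9) for each part.
Sum = min(11,9) + min(1,9)
    = 9 + 1
    = 10.

10


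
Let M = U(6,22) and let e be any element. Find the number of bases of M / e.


Contracting e from U(6,22) gives U(5,21).
Bases of U(5,21) = (21 choose 5) = 20349.

20349


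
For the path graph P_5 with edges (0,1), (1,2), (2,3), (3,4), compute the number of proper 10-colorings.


P(P_5, k) = k * (k-1)^(4).
P(10) = 10 * 9^4 = 10 * 6561 = 65610.

65610


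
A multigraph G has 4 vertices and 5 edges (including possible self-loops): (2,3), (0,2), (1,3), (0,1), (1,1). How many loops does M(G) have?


In a graphic matroid, a loop is a self-loop edge (u,u) with rank 0.
Examining all 5 edges for self-loops...
Self-loops found: (1,1)
Number of loops = 1.

1


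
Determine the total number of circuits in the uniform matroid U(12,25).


In U(12,25), circuits are the (13)-element subsets.
Any set of 13 elements is dependent, and removing any one element gives
an independent set of size 12, so it is a minimal dependent set.
Number of circuits = C(25,13) = 5200300.

5200300


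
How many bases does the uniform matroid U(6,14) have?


Bases of U(6,14) are all 6-element subsets of the 14-element ground set.
Number of bases = C(14,6).
(14 choose 6) = 3003.

3003


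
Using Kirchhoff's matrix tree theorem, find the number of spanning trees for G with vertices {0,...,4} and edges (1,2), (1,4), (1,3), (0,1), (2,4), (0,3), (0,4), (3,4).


By Kirchhoff's matrix tree theorem, the number of spanning trees equals
the determinant of any cofactor of the Laplacian matrix L.
G has 5 vertices and 8 edges.
Computing the (4 x 4) cofactor determinant gives 40.

40


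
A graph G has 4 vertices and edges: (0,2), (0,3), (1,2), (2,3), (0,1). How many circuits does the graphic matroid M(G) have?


A circuit in a graphic matroid = edge set of a simple cycle.
G has 4 vertices and 5 edges.
Enumerating all minimal edge subsets forming cycles...
Total circuits found: 3.

3


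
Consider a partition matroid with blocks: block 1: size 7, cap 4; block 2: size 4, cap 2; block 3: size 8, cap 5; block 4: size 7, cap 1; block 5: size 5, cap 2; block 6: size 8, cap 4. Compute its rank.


Rank of a partition matroid = sum of min(|Si|, ci) for each block.
= min(7,4) + min(4,2) + min(8,5) + min(7,1) + min(5,2) + min(8,4)
= 4 + 2 + 5 + 1 + 2 + 4
= 18.

18


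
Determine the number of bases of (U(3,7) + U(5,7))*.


(M1+M2)* = M1* + M2*.
M1* = U(4,7), bases: C(7,4) = 35.
M2* = U(2,7), bases: C(7,2) = 21.
|B(M*)| = 35 * 21 = 735.

735


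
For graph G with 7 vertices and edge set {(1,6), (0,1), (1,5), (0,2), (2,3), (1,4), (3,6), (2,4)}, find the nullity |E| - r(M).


Cycle rank (nullity) = |E| - r(M) = |E| - (|V| - c).
|E| = 8, |V| = 7, c = 1.
Nullity = 8 - (7 - 1) = 8 - 6 = 2.

2


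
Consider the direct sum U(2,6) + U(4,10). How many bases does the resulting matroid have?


Bases of a direct sum M1 + M2: |B| = |B(M1)| * |B(M2)|.
|B(U(2,6))| = C(6,2) = 15.
|B(U(4,10))| = C(10,4) = 210.
Total bases = 15 * 210 = 3150.

3150


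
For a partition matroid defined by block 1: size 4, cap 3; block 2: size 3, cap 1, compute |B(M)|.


A basis picks exactly ci elements from block i.
Number of bases = product of C(|Si|, ci).
= C(4,3) * C(3,1)
= 4 * 3
= 12.

12


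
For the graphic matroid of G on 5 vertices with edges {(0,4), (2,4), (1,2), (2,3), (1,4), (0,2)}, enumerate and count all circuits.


A circuit in a graphic matroid = edge set of a simple cycle.
G has 5 vertices and 6 edges.
Enumerating all minimal edge subsets forming cycles...
Total circuits found: 3.

3


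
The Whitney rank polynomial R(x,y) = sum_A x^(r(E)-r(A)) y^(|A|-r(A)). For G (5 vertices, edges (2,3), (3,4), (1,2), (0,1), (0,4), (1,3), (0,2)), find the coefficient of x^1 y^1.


R(x,y) = sum over A in 2^E of x^(r(E)-r(A)) * y^(|A|-r(A)).
G has 5 vertices, 7 edges. r(E) = 4.
Enumerate all 2^7 = 128 subsets.
Count subsets with r(E)-r(A)=1 and |A|-r(A)=1: 11.

11


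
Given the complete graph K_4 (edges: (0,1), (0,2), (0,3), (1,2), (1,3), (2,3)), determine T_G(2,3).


T(K_4; x,y) = x^3 + 3x^2 + 4xy + 2x + y^3 + 3y^2 + 2y.
Substituting x=2, y=3:
= 8 + 12 + 24 + 4 + 27 + 27 + 6
= 108.

108


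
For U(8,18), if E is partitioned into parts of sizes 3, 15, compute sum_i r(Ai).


r(Ai) = min(|Ai|, 8) for each part.
Sum = min(3,8) + min(15,8)
    = 3 + 8
    = 11.

11


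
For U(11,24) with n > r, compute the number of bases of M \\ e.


Deleting e from U(11,24) gives U(11,23) since n > r.
Bases of U(11,23) = C(23,11) = 23! / (11! * 12!) = 1352078.

1352078


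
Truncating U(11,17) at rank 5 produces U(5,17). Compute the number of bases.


Truncating U(11,17) to rank 5 gives U(5,17).
Bases of U(5,17) are all 5-element subsets of 17 elements.
Number of bases = C(17,5) = 17! / (5! * 12!) = 6188.

6188


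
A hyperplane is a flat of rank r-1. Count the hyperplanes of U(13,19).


Hyperplanes of U(13,19) are flats of rank 12.
In a uniform matroid, these are exactly the (12)-element subsets.
Count = C(19,12) = 50388.

50388


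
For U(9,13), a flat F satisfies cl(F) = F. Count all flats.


Flats of U(9,13): every subset of size < 9 is a flat, plus E itself.
Count = (13 choose 0) + (13 choose 1) + (13 choose 2) + (13 choose 3) + (13 choose 4) + (13 choose 5) + (13 choose 6) + (13 choose 7) + (13 choose 8) + 1
     = 1 + 13 + 78 + 286 + 715 + 1287 + 1716 + 1716 + 1287 + 1
     = 7100.

7100


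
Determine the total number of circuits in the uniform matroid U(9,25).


In U(9,25), circuits are the (10)-element subsets.
Any set of 10 elements is dependent, and removing any one element gives
an independent set of size 9, so it is a minimal dependent set.
Number of circuits = (25 choose 10) = 3268760.

3268760


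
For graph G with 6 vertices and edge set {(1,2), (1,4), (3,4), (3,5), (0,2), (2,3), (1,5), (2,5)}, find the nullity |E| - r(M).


Cycle rank (nullity) = |E| - r(M) = |E| - (|V| - c).
|E| = 8, |V| = 6, c = 1.
Nullity = 8 - (6 - 1) = 8 - 5 = 3.

3


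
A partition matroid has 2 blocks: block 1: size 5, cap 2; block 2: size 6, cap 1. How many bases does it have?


A basis picks exactly ci elements from block i.
Number of bases = product of C(|Si|, ci).
= C(5,2) * C(6,1)
= 10 * 6
= 60.

60


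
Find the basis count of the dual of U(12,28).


The dual of U(r,n) is U(n-r, n) = U(16,28).
Bases of U(16,28) are all (16)-element subsets.
|B(M*)| = C(28,16) = 30421755.

30421755


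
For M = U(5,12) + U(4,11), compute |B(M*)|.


(M1+M2)* = M1* + M2*.
M1* = U(7,12), bases: C(12,7) = 792.
M2* = U(7,11), bases: C(11,7) = 330.
|B(M*)| = 792 * 330 = 261360.

261360


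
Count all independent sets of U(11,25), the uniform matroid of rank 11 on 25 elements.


Independent sets of U(11,25) are all subsets of size <= 11.
Count = (25 choose 0) + (25 choose 1) + (25 choose 2) + (25 choose 3) + (25 choose 4) + (25 choose 5) + (25 choose 6) + (25 choose 7) + (25 choose 8) + (25 choose 9) + (25 choose 10) + (25 choose 11)
     = 1 + 25 + 300 + 2300 + 12650 + 53130 + 177100 + 480700 + 1081575 + 2042975 + 3268760 + 4457400
     = 11576916.

11576916


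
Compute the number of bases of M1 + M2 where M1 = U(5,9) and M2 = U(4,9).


Bases of a direct sum M1 + M2: |B| = |B(M1)| * |B(M2)|.
|B(U(5,9))| = C(9,5) = 126.
|B(U(4,9))| = C(9,4) = 126.
Total bases = 126 * 126 = 15876.

15876


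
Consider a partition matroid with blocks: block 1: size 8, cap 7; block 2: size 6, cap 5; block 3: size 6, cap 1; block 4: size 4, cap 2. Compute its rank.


Rank of a partition matroid = sum of min(|Si|, ci) for each block.
= min(8,7) + min(6,5) + min(6,1) + min(4,2)
= 7 + 5 + 1 + 2
= 15.

15


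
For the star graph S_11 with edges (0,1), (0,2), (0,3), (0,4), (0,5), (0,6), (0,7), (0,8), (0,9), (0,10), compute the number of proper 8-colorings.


P(tree, k) = k * (k-1)^(10) for any tree on 11 vertices.
P(8) = 8 * 7^10 = 8 * 282475249 = 2259801992.

2259801992


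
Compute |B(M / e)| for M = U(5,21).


Contracting e from U(5,21) gives U(4,20).
Bases of U(4,20) = (20 choose 4) = 4845.

4845


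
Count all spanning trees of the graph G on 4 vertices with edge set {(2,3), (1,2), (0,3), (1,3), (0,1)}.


By Kirchhoff's matrix tree theorem, the number of spanning trees equals
the determinant of any cofactor of the Laplacian matrix L.
G has 4 vertices and 5 edges.
Computing the (3 x 3) cofactor determinant gives 8.

8


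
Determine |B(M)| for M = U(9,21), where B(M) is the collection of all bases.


Bases of U(9,21) are all 9-element subsets of the 21-element ground set.
Number of bases = C(21,9).
(21 choose 9) = 293930.

293930


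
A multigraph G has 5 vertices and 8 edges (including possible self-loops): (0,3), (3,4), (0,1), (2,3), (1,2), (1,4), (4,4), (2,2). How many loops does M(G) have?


In a graphic matroid, a loop is a self-loop edge (u,u) with rank 0.
Examining all 8 edges for self-loops...
Self-loops found: (4,4), (2,2)
Number of loops = 2.

2


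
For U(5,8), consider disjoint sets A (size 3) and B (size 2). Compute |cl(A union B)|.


|A union B| = 3 + 2 = 5 (disjoint).
In U(5,8), cl(S) = S if |S| < 5, else cl(S) = E.
Since 5 >= 5, cl(A union B) = E.
|cl(A union B)| = 8.

8


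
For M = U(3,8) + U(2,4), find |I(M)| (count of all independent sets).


For a direct sum, |I(M1+M2)| = |I(M1)| * |I(M2)|.
|I(U(3,8))| = sum C(8,k) for k=0..3 = 93.
|I(U(2,4))| = sum C(4,k) for k=0..2 = 11.
Total = 93 * 11 = 1023.

1023


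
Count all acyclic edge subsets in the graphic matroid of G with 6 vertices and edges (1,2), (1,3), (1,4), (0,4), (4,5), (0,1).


An independent set in a graphic matroid is an acyclic edge subset.
G has 6 vertices and 6 edges.
Enumerate all 2^6 = 64 subsets, checking for acyclicity.
Total independent sets = 56.

56


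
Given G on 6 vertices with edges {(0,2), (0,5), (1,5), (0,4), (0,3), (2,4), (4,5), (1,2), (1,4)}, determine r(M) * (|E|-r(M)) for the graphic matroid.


r(M) = |V| - c = 6 - 1 = 5.
nullity = |E| - r(M) = 9 - 5 = 4.
Product = 5 * 4 = 20.

20


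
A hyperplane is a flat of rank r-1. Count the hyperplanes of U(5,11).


Hyperplanes of U(5,11) are flats of rank 4.
In a uniform matroid, these are exactly the (4)-element subsets.
Count = C(11,4) = (11 * 10 * 9 * 8) / (1 * 2 * 3 * 4) = 330.

330


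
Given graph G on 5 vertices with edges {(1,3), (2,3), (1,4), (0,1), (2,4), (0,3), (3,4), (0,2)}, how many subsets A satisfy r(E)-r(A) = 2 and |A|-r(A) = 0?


R(x,y) = sum over A in 2^E of x^(r(E)-r(A)) * y^(|A|-r(A)).
G has 5 vertices, 8 edges. r(E) = 4.
Enumerate all 2^8 = 256 subsets.
Count subsets with r(E)-r(A)=2 and |A|-r(A)=0: 28.

28


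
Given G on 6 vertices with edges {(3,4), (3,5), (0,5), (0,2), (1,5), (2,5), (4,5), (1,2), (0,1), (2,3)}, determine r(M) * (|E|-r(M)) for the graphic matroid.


r(M) = |V| - c = 6 - 1 = 5.
nullity = |E| - r(M) = 10 - 5 = 5.
Product = 5 * 5 = 25.

25


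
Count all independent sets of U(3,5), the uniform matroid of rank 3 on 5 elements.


Independent sets of U(3,5) are all subsets of size <= 3.
Count = C(5,0) + C(5,1) + C(5,2) + C(5,3)
     = 1 + 5 + 10 + 10
     = 26.

26


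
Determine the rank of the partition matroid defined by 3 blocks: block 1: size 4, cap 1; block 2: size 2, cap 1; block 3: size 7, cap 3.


Rank of a partition matroid = sum of min(|Si|, ci) for each block.
= min(4,1) + min(2,1) + min(7,3)
= 1 + 1 + 3
= 5.

5


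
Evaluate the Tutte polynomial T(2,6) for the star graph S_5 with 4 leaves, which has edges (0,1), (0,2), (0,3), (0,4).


A star on 5 vertices is a tree with 4 edges.
T(x,y) = x^(4) for any tree.
T(2,6) = 2^4 = 16.

16


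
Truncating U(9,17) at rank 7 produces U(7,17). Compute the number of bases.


Truncating U(9,17) to rank 7 gives U(7,17).
Bases of U(7,17) are all 7-element subsets of 17 elements.
Number of bases = (17 choose 7) = 19448.

19448


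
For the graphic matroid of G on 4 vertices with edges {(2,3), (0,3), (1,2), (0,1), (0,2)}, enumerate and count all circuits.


A circuit in a graphic matroid = edge set of a simple cycle.
G has 4 vertices and 5 edges.
Enumerating all minimal edge subsets forming cycles...
Total circuits found: 3.

3


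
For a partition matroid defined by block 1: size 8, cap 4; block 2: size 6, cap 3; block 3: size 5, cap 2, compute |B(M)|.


A basis picks exactly ci elements from block i.
Number of bases = product of C(|Si|, ci).
= C(8,4) * C(6,3) * C(5,2)
= 70 * 20 * 10
= 14000.

14000


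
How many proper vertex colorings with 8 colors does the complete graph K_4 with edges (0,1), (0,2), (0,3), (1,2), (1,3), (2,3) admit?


P(K_4, k) = k(k-1)(k-2)...(k-3).
P(8) = (8) * (7) * (6) * (5) = 1680.

1680


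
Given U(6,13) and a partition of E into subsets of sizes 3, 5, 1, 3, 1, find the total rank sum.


r(Ai) = min(|Ai|, 6) for each part.
Sum = min(3,6) + min(5,6) + min(1,6) + min(3,6) + min(1,6)
    = 3 + 5 + 1 + 3 + 1
    = 13.

13


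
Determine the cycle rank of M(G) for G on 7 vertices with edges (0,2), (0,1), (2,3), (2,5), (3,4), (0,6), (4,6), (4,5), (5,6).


Cycle rank (nullity) = |E| - r(M) = |E| - (|V| - c).
|E| = 9, |V| = 7, c = 1.
Nullity = 9 - (7 - 1) = 9 - 6 = 3.

3


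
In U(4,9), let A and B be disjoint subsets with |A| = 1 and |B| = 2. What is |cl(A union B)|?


|A union B| = 1 + 2 = 3 (disjoint).
In U(4,9), cl(S) = S if |S| < 4, else cl(S) = E.
Since 3 < 4, cl(A union B) = A union B.
|cl(A union B)| = 3.

3


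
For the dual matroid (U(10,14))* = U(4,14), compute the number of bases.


The dual of U(r,n) is U(n-r, n) = U(4,14).
Bases of U(4,14) are all (4)-element subsets.
|B(M*)| = C(14,4) = (14 * 13 * 12 * 11) / (1 * 2 * 3 * 4) = 1001.

1001


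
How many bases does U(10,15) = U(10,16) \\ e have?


Deleting e from U(10,16) gives U(10,15) since n > r.
Bases of U(10,15) = C(15,10) = 3003.

3003


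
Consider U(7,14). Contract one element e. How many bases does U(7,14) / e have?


Contracting e from U(7,14) gives U(6,13).
Bases of U(6,13) = C(13,6) = 1716.

1716


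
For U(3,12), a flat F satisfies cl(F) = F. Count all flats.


Flats of U(3,12): every subset of size < 3 is a flat, plus E itself.
Count = C(12,0) + C(12,1) + C(12,2) + 1
     = 1 + 12 + 66 + 1
     = 80.

80


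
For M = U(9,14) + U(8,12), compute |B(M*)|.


(M1+M2)* = M1* + M2*.
M1* = U(5,14), bases: C(14,5) = 2002.
M2* = U(4,12), bases: C(12,4) = 495.
|B(M*)| = 2002 * 495 = 990990.

990990


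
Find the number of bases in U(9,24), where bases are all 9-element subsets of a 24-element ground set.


Bases of U(9,24) are all 9-element subsets of the 24-element ground set.
Number of bases = C(24,9).
C(24,9) = 24! / (9! * 15!) = 1307504.

1307504


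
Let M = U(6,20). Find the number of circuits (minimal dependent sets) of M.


In U(6,20), circuits are the (7)-element subsets.
Any set of 7 elements is dependent, and removing any one element gives
an independent set of size 6, so it is a minimal dependent set.
Number of circuits = C(20,7) = 20! / (7! * 13!) = 77520.

77520


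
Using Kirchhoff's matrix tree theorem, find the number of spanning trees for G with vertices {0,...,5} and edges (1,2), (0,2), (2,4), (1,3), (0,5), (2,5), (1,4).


By Kirchhoff's matrix tree theorem, the number of spanning trees equals
the determinant of any cofactor of the Laplacian matrix L.
G has 6 vertices and 7 edges.
Computing the (5 x 5) cofactor determinant gives 9.

9


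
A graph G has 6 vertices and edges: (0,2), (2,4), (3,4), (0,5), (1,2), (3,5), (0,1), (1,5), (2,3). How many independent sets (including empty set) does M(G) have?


An independent set in a graphic matroid is an acyclic edge subset.
G has 6 vertices and 9 edges.
Enumerate all 2^9 = 512 subsets, checking for acyclicity.
Total independent sets = 296.

296


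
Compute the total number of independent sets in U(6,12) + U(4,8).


For a direct sum, |I(M1+M2)| = |I(M1)| * |I(M2)|.
|I(U(6,12))| = sum C(12,k) for k=0..6 = 2510.
|I(U(4,8))| = sum C(8,k) for k=0..4 = 163.
Total = 2510 * 163 = 409130.

409130


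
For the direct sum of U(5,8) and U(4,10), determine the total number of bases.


Bases of a direct sum M1 + M2: |B| = |B(M1)| * |B(M2)|.
|B(U(5,8))| = C(8,5) = 56.
|B(U(4,10))| = C(10,4) = 210.
Total bases = 56 * 210 = 11760.

11760


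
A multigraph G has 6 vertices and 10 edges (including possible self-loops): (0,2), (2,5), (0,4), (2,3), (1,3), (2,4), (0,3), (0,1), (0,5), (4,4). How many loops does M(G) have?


In a graphic matroid, a loop is a self-loop edge (u,u) with rank 0.
Examining all 10 edges for self-loops...
Self-loops found: (4,4)
Number of loops = 1.

1


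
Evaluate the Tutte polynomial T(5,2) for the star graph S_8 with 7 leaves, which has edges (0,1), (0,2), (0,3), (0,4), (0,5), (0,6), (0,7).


A star on 8 vertices is a tree with 7 edges.
T(x,y) = x^(7) for any tree.
T(5,2) = 5^7 = 78125.

78125


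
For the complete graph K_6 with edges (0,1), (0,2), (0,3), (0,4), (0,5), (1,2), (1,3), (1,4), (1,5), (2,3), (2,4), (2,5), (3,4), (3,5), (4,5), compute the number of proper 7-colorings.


P(K_6, k) = k(k-1)(k-2)...(k-5).
P(7) = (7) * (6) * (5) * (4) * (3) * (2) = 5040.

5040


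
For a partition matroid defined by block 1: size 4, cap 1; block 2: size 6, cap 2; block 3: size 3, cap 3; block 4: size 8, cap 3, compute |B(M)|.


A basis picks exactly ci elements from block i.
Number of bases = product of C(|Si|, ci).
= C(4,1) * C(6,2) * C(3,3) * C(8,3)
= 4 * 15 * 1 * 56
= 3360.

3360


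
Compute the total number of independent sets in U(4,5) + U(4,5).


For a direct sum, |I(M1+M2)| = |I(M1)| * |I(M2)|.
|I(U(4,5))| = sum C(5,k) for k=0..4 = 31.
|I(U(4,5))| = sum C(5,k) for k=0..4 = 31.
Total = 31 * 31 = 961.

961


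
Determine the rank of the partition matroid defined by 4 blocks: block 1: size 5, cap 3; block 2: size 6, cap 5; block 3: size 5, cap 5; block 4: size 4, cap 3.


Rank of a partition matroid = sum of min(|Si|, ci) for each block.
= min(5,3) + min(6,5) + min(5,5) + min(4,3)
= 3 + 5 + 5 + 3
= 16.

16


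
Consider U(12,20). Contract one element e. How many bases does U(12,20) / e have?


Contracting e from U(12,20) gives U(11,19).
Bases of U(11,19) = (19 choose 11) = 75582.

75582


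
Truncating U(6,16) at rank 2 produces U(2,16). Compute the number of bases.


Truncating U(6,16) to rank 2 gives U(2,16).
Bases of U(2,16) are all 2-element subsets of 16 elements.
Number of bases = (16 choose 2) = 120.

120


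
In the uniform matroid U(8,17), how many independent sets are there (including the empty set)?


Independent sets of U(8,17) are all subsets of size <= 8.
Count = (17 choose 0) + (17 choose 1) + (17 choose 2) + (17 choose 3) + (17 choose 4) + (17 choose 5) + (17 choose 6) + (17 choose 7) + (17 choose 8)
     = 1 + 17 + 136 + 680 + 2380 + 6188 + 12376 + 19448 + 24310
     = 65536.

65536


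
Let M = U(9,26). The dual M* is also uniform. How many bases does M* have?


The dual of U(r,n) is U(n-r, n) = U(17,26).
Bases of U(17,26) are all (17)-element subsets.
|B(M*)| = (26 choose 17) = 3124550.

3124550


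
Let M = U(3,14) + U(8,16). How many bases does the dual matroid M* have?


(M1+M2)* = M1* + M2*.
M1* = U(11,14), bases: C(14,11) = 364.
M2* = U(8,16), bases: C(16,8) = 12870.
|B(M*)| = 364 * 12870 = 4684680.

4684680


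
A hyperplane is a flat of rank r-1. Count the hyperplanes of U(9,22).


Hyperplanes of U(9,22) are flats of rank 8.
In a uniform matroid, these are exactly the (8)-element subsets.
Count = (22 choose 8) = 319770.

319770


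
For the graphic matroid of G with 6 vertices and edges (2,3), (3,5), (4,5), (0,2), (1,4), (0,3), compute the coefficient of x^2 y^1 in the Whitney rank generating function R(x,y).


R(x,y) = sum over A in 2^E of x^(r(E)-r(A)) * y^(|A|-r(A)).
G has 6 vertices, 6 edges. r(E) = 5.
Enumerate all 2^6 = 64 subsets.
Count subsets with r(E)-r(A)=2 and |A|-r(A)=1: 3.

3


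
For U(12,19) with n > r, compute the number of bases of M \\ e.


Deleting e from U(12,19) gives U(12,18) since n > r.
Bases of U(12,18) = (18 choose 12) = 18564.

18564


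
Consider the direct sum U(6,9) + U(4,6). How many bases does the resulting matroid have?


Bases of a direct sum M1 + M2: |B| = |B(M1)| * |B(M2)|.
|B(U(6,9))| = C(9,6) = 84.
|B(U(4,6))| = C(6,4) = 15.
Total bases = 84 * 15 = 1260.

1260


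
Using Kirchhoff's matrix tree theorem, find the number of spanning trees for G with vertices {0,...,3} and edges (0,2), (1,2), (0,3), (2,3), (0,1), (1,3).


By Kirchhoff's matrix tree theorem, the number of spanning trees equals
the determinant of any cofactor of the Laplacian matrix L.
G has 4 vertices and 6 edges.
Computing the (3 x 3) cofactor determinant gives 16.

16


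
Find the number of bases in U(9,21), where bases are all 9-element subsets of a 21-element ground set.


Bases of U(9,21) are all 9-element subsets of the 21-element ground set.
Number of bases = C(21,9).
(21 choose 9) = 293930.

293930


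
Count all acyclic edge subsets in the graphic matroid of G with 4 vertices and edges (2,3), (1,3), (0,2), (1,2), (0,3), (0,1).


An independent set in a graphic matroid is an acyclic edge subset.
G has 4 vertices and 6 edges.
Enumerate all 2^6 = 64 subsets, checking for acyclicity.
Total independent sets = 38.

38


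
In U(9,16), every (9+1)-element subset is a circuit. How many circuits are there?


In U(9,16), circuits are the (10)-element subsets.
Any set of 10 elements is dependent, and removing any one element gives
an independent set of size 9, so it is a minimal dependent set.
Number of circuits = C(16,10) = 8008.

8008


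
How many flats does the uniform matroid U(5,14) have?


Flats of U(5,14): every subset of size < 5 is a flat, plus E itself.
Count = (14 choose 0) + (14 choose 1) + (14 choose 2) + (14 choose 3) + (14 choose 4) + 1
     = 1 + 14 + 91 + 364 + 1001 + 1
     = 1472.

1472
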